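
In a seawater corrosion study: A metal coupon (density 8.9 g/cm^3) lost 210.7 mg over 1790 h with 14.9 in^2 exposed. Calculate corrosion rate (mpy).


Apply the mpy weight-loss relation: CR = 534 * W / (D * A * T)
Numerator: 534 * 210.7 = 112513.8
Denominator: 8.9 * 14.9 * 1790 = 237371.9
CR = 112513.8 / 237371.9 = 0.474 mpy

0.474 mpy


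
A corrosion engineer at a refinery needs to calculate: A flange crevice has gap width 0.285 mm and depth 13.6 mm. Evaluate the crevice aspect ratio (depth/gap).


Aspect ratio = depth / gap
Ratio = 13.6 / 0.285 = 47.7

47.7


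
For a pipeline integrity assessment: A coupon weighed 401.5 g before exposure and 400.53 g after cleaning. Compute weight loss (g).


Weight loss = initial − final
WL = 401.5 − 400.53 = 0.97 g

0.97 g


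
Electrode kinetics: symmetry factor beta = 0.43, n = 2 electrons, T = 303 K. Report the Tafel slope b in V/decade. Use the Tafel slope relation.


Apply the Tafel slope relation: b = 2.303*R*T/(beta*n*F)
Numerator: 2.303 * 8.314 * 303 = 5801.58
Denominator: 0.43 * 2 * 96485 = 82977.1
b = 5801.58 / 82977.1 = 0.07 V/decade

0.07 V/decade


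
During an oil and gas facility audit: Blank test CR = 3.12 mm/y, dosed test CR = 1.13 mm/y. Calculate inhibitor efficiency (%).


Apply the inhibitor-efficiency definition: IE = (CR_blank − CR_inh)/CR_blank × 100
IE = (3.12 − 1.13) / 3.12 × 100
IE = 1.99 / 3.12 × 100 = 63.8 %

63.8 %


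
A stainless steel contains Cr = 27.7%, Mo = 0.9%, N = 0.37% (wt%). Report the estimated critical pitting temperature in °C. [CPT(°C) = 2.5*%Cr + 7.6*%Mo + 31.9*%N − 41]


Apply the ASTM G48 empirical CPT estimate: CPT(°C) = 2.5*%Cr + 7.6*%Mo + 31.9*%N − 41
2.5*27.7 = 69.25; 7.6*0.9 = 6.84; 31.9*0.37 = 11.803
CPT = 69.25 + 6.84 + 11.803 − 41 = 46.893 °C
Rounded to 0.1 °C: CPT ≈ 46.9 °C

46.9 °C


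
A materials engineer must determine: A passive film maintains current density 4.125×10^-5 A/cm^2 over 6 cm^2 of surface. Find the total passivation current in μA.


I = i_pass * A, then convert A → μA (×10^6)
I = 4.125×10^-5 * 6 * 10^6 = 247.5 μA

247.5 μA


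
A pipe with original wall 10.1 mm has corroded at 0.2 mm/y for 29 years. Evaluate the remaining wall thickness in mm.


Remaining wall = original − CR × time
t = 10.1 − 0.2*29 = 10.1 − 5.8 = 4.3 mm

4.3 mm


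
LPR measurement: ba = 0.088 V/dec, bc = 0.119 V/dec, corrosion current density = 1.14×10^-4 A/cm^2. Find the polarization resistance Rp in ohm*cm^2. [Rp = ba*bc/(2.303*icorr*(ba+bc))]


Apply the Stern-Geary equation: Rp = ba*bc / (2.303*icorr*(ba+bc))
ba*bc = 0.088*0.119 = 0.010472
ba+bc = 0.207; 2.303*icorr*(ba+bc) = 2.303*1.14×10^-4*0.207 = 5.4346194×10^-5
Rp = 0.010472 / 5.4346194×10^-5 = 192.69 ohm*cm^2

192.69 ohm*cm^2


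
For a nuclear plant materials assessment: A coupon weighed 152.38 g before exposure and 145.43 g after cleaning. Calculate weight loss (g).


Weight loss = initial − final
WL = 152.38 − 145.43 = 6.95 g

6.95 g


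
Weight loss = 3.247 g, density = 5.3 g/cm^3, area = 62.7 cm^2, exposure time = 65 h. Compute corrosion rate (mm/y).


Apply the mm/y weight-loss relation: CR = 87600 * W / (D * A * T)
Numerator: 87600 * 3.247 = 284437.2
Denominator: 5.3 * 62.7 * 65 = 21600.15
CR = 284437.2 / 21600.15 = 13.1683 mm/y

13.1683 mm/y


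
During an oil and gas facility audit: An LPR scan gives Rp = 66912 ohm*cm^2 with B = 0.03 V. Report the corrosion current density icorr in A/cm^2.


Apply the Stern-Geary relation: icorr = B / Rp
icorr = 0.03 / 66912 = 4.484×10^-7 A/cm^2

4.484×10^-7 A/cm^2


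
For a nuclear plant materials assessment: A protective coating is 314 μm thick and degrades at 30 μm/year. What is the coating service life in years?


Service life = thickness / degradation rate
Life = 314 / 30 = 10.5 years

10.5 years


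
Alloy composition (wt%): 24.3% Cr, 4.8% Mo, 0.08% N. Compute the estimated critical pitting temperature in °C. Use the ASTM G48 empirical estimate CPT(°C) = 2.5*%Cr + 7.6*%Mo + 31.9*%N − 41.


Apply the ASTM G48 empirical CPT estimate: CPT(°C) = 2.5*%Cr + 7.6*%Mo + 31.9*%N − 41
2.5*24.3 = 60.75; 7.6*4.8 = 36.48; 31.9*0.08 = 2.552
CPT = 60.75 + 36.48 + 2.552 − 41 = 58.782 °C
Rounded to 0.1 °C: CPT ≈ 58.8 °C

58.8 °C


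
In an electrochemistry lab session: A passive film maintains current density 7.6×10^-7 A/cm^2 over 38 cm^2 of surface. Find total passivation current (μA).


I = i_pass * A, then convert A → μA (×10^6)
I = 7.6×10^-7 * 38 * 10^6 = 28.88 μA

28.88 μA


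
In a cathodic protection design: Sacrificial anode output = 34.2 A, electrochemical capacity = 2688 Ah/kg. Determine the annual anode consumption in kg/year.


Annual consumption = current * hours per year / capacity
Rate = 34.2 * 8760 / 2688 = 111.5 kg/year

111.5 kg/year


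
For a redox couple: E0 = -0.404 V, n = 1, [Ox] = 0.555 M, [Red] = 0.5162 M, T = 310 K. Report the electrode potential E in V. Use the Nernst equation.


Apply the Nernst equation: E = E0 + (RT/nF)*ln([Ox]/[Red])
Step 1: RT/nF = 8.314*310/(1*96485) = 0.02671234 V
Step 2: [Ox]/[Red] = 0.555/0.5162 = 1.075165
Step 3: ln(1.075165) = 0.072474
Step 4: correction = 0.02671234 * 0.072474 = 0.002 V
E = -0.404 + 0.002 = -0.402 V

-0.402 V


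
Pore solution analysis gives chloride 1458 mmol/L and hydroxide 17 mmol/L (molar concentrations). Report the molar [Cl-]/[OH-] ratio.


Threshold parameter = [Cl-] / [OH-] (molar basis; both in mmol/L, so units cancel)
Ratio = 1458 / 17 = 85.76

85.76


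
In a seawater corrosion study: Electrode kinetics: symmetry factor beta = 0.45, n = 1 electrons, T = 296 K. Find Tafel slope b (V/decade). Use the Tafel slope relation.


Apply the Tafel slope relation: b = 2.303*R*T/(beta*n*F)
Numerator: 2.303 * 8.314 * 296 = 5667.55
Denominator: 0.45 * 1 * 96485 = 43418.25
b = 5667.55 / 43418.25 = 0.1305 V/decade

0.1305 V/decade


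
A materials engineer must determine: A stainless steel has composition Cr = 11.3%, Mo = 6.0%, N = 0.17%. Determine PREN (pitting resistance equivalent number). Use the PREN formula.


Apply the PREN formula: PREN = Cr + 3.3*Mo + 16*N
PREN = 11.3 + 3.3*6.0 + 16*0.17
PREN = 11.3 + 19.8 + 2.72 = 33.82

33.82


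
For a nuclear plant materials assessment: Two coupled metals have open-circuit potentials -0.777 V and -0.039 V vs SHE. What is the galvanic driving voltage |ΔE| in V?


Driving voltage is the absolute potential difference.
|ΔE| = |-0.777 − (-0.039)| = 0.738 V

0.738 V


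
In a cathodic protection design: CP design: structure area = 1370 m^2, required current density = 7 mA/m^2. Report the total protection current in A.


I = area * current density, then convert mA → A (÷1000)
I = 1370 * 7 / 1000 = 9.59 A

9.59 A


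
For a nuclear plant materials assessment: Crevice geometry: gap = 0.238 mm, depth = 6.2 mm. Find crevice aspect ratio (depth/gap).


Aspect ratio = depth / gap
Ratio = 6.2 / 0.238 = 26.1

26.1


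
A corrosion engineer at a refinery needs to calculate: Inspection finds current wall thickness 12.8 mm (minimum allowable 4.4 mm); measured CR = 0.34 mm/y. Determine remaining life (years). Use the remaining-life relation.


Apply the remaining-life relation: RL = (t_current − t_min) / CR
RL = (12.8 − 4.4) / 0.34 = 8.4 / 0.34 = 24.7 years

24.7 years


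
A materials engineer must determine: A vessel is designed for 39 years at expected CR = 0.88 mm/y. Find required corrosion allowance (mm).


Corrosion allowance = CR × design life
CA = 0.88 * 39 = 34.32 mm

34.32 mm


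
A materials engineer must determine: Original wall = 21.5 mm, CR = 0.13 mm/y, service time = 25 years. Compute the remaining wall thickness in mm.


Remaining wall = original − CR × time
t = 21.5 − 0.13*25 = 21.5 − 3.25 = 18.25 mm

18.25 mm


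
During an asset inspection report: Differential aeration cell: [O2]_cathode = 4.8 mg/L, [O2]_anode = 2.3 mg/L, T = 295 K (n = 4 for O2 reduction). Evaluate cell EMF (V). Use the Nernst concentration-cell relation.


Apply the Nernst concentration-cell relation: E = (RT/nF)*ln(C_cathode/C_anode)
RT/nF = 8.314*295/(4*96485) = 0.00635495 V
ln(4.8/2.3) = 0.73571
E = 0.00635495 * 0.73571 = 0.00468 V

0.00468 V


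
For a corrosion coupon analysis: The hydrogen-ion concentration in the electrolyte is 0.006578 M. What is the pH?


pH = −log10[H+]
pH = −log10(0.006578) = 2.18

2.18


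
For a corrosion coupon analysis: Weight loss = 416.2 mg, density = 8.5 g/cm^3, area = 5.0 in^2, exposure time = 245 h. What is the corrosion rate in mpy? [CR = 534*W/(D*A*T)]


Apply the mpy weight-loss relation: CR = 534 * W / (D * A * T)
Numerator: 534 * 416.2 = 222250.8
Denominator: 8.5 * 5.0 * 245 = 10412.5
CR = 222250.8 / 10412.5 = 21.34461 mpy

21.34461 mpy


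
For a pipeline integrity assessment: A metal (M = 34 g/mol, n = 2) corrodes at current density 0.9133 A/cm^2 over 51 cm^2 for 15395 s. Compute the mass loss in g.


Apply Faraday's law: m = i*A*t*M / (n*F)
Total charge passed Q = i*A*t = 0.9133*51*15395 = 717072.9285 C
m = Q*M/(n*F) = 717072.9285*34/(2*96485) = 126.34337 g

126.34337 g


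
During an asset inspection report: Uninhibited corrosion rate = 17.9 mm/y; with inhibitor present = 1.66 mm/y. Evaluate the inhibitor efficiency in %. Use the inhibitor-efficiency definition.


Apply the inhibitor-efficiency definition: IE = (CR_blank − CR_inh)/CR_blank × 100
IE = (17.9 − 1.66) / 17.9 × 100
IE = 16.24 / 17.9 × 100 = 90.7 %

90.7 %


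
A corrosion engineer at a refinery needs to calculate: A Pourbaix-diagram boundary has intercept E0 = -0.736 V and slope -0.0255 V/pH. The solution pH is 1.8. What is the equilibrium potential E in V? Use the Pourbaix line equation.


Apply the Pourbaix line equation: E = E0 + slope*pH
E = -0.736 + (-0.0255)*1.8 = -0.736 + (-0.0459) = -0.7819 V
Rounded to 3 decimal places: E = -0.782 V

-0.782 V


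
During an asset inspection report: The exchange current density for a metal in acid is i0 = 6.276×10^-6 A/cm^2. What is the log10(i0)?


i0 = 6.276×10^-6 A/cm^2
log10(i0) = -5.202

-5.202


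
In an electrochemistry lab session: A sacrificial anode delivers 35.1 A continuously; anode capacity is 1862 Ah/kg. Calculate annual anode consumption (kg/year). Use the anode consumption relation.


Annual consumption = current * hours per year / capacity
Rate = 35.1 * 8760 / 1862 = 165.1 kg/year

165.1 kg/year


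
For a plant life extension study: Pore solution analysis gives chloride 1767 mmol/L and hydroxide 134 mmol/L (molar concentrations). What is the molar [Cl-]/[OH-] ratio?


Threshold parameter = [Cl-] / [OH-] (molar basis; both in mmol/L, so units cancel)
Ratio = 1767 / 134 = 13.19

13.19


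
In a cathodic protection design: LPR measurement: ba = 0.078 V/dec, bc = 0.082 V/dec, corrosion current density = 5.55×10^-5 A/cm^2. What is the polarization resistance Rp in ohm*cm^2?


Apply the Stern-Geary equation: Rp = ba*bc / (2.303*icorr*(ba+bc))
ba*bc = 0.078*0.082 = 0.006396
ba+bc = 0.16; 2.303*icorr*(ba+bc) = 2.303*5.55×10^-5*0.16 = 2.045064×10^-5
Rp = 0.006396 / 2.045064×10^-5 = 312.8 ohm*cm^2

312.8 ohm*cm^2


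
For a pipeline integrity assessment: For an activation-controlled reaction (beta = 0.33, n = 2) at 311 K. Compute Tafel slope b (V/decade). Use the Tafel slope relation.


Apply the Tafel slope relation: b = 2.303*R*T/(beta*n*F)
Numerator: 2.303 * 8.314 * 311 = 5954.76
Denominator: 0.33 * 2 * 96485 = 63680.1
b = 5954.76 / 63680.1 = 0.094 V/decade

0.094 V/decade


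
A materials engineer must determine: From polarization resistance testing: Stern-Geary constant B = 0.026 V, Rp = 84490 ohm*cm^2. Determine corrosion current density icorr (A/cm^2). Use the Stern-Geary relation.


Apply the Stern-Geary relation: icorr = B / Rp
icorr = 0.026 / 84490 = 3.077×10^-7 A/cm^2

3.077×10^-7 A/cm^2


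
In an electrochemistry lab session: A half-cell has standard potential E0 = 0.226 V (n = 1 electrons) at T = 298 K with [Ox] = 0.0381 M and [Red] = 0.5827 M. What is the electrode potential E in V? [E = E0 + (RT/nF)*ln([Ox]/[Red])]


Apply the Nernst equation: E = E0 + (RT/nF)*ln([Ox]/[Red])
Step 1: RT/nF = 8.314*298/(1*96485) = 0.02567831 V
Step 2: [Ox]/[Red] = 0.0381/0.5827 = 0.065385
Step 3: ln(0.065385) = -2.727462
Step 4: correction = 0.02567831 * -2.727462 = -0.07 V
E = 0.226 + -0.07 = 0.156 V

0.156 V


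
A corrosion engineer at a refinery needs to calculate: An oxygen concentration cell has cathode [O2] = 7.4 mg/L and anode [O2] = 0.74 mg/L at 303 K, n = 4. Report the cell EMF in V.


Apply the Nernst concentration-cell relation: E = (RT/nF)*ln(C_cathode/C_anode)
RT/nF = 8.314*303/(4*96485) = 0.00652729 V
ln(7.4/0.74) = 2.30259
E = 0.00652729 * 2.30259 = 0.01503 V

0.01503 V


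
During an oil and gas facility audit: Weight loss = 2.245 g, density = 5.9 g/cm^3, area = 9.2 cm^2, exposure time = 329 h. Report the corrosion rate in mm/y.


Apply the mm/y weight-loss relation: CR = 87600 * W / (D * A * T)
Numerator: 87600 * 2.245 = 196662.0
Denominator: 5.9 * 9.2 * 329 = 17858.12
CR = 196662.0 / 17858.12 = 11.012469 mm/y

11.012469 mm/y


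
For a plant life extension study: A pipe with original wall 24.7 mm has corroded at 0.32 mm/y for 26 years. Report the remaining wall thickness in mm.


Remaining wall = original − CR × time
t = 24.7 − 0.32*26 = 24.7 − 8.32 = 16.38 mm

16.38 mm


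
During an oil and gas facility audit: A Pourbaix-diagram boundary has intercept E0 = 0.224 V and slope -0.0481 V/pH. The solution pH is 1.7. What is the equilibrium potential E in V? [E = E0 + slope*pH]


Apply the Pourbaix line equation: E = E0 + slope*pH
E = 0.224 + (-0.0481)*1.7 = 0.224 + (-0.08177) = 0.14223 V
Rounded to 4 decimal places: E = 0.1422 V

0.1422 V


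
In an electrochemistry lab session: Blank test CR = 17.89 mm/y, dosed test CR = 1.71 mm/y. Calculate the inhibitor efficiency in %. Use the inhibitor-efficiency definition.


Apply the inhibitor-efficiency definition: IE = (CR_blank − CR_inh)/CR_blank × 100
IE = (17.89 − 1.71) / 17.89 × 100
IE = 16.18 / 17.89 × 100 = 90.4 %

90.4 %


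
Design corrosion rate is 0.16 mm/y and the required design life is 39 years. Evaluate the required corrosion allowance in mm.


Corrosion allowance = CR × design life
CA = 0.16 * 39 = 6.24 mm

6.24 mm


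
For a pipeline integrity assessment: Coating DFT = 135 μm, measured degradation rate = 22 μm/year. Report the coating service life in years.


Service life = thickness / degradation rate
Life = 135 / 22 = 6.1 years

6.1 years


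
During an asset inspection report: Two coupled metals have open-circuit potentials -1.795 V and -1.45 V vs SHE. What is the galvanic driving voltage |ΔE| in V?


Driving voltage is the absolute potential difference.
|ΔE| = |-1.795 − (-1.45)| = 0.345 V

0.345 V


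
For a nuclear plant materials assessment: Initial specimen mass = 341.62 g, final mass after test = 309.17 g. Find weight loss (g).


Weight loss = initial − final
WL = 341.62 − 309.17 = 32.45 g

32.45 g


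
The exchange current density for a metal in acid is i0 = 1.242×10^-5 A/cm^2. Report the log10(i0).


i0 = 1.242×10^-5 A/cm^2
log10(i0) = -4.906

-4.906


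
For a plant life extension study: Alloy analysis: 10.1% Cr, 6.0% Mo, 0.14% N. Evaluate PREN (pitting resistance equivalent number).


Apply the PREN formula: PREN = Cr + 3.3*Mo + 16*N
PREN = 10.1 + 3.3*6.0 + 16*0.14
PREN = 10.1 + 19.8 + 2.24 = 32.14

32.14


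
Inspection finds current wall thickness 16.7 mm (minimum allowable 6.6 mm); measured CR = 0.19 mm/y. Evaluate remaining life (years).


Apply the remaining-life relation: RL = (t_current − t_min) / CR
RL = (16.7 − 6.6) / 0.19 = 10.1 / 0.19 = 53.2 years

53.2 years


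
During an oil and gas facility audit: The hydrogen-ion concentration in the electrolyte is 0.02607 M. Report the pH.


pH = −log10[H+]
pH = −log10(0.02607) = 1.58

1.58


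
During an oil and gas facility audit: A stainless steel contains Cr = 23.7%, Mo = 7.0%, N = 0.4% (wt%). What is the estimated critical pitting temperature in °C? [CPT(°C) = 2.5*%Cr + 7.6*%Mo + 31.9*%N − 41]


Apply the ASTM G48 empirical CPT estimate: CPT(°C) = 2.5*%Cr + 7.6*%Mo + 31.9*%N − 41
2.5*23.7 = 59.25; 7.6*7.0 = 53.2; 31.9*0.4 = 12.76
CPT = 59.25 + 53.2 + 12.76 − 41 = 84.21 °C
Rounded to 0.1 °C: CPT ≈ 84.2 °C

84.2 °C


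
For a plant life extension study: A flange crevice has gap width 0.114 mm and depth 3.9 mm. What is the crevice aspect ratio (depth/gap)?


Aspect ratio = depth / gap
Ratio = 3.9 / 0.114 = 34.2

34.2


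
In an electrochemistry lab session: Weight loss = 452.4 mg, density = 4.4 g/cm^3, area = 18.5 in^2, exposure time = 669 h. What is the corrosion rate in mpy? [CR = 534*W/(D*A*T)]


Apply the mpy weight-loss relation: CR = 534 * W / (D * A * T)
Numerator: 534 * 452.4 = 241581.6
Denominator: 4.4 * 18.5 * 669 = 54456.6
CR = 241581.6 / 54456.6 = 4.4362 mpy

4.4362 mpy


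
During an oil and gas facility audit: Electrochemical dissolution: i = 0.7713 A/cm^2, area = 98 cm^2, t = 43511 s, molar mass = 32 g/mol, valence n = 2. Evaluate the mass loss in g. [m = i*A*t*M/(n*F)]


Apply Faraday's law: m = i*A*t*M / (n*F)
Total charge passed Q = i*A*t = 0.7713*98*43511 = 3288883.3614 C
m = Q*M/(n*F) = 3288883.3614*32/(2*96485) = 545.39186 g

545.39186 g


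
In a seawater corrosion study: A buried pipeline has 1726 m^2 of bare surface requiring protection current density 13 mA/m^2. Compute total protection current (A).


I = area * current density, then convert mA → A (÷1000)
I = 1726 * 13 / 1000 = 22.44 A

22.44 A


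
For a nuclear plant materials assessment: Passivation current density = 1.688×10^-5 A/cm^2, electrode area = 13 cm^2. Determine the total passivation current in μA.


I = i_pass * A, then convert A → μA (×10^6)
I = 1.688×10^-5 * 13 * 10^6 = 219.44 μA

219.44 μA


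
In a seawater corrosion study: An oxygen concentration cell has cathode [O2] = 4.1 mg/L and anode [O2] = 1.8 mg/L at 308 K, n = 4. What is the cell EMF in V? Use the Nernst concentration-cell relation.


Apply the Nernst concentration-cell relation: E = (RT/nF)*ln(C_cathode/C_anode)
RT/nF = 8.314*308/(4*96485) = 0.006635 V
ln(4.1/1.8) = 0.8232
E = 0.006635 * 0.8232 = 0.00546 V

0.00546 V


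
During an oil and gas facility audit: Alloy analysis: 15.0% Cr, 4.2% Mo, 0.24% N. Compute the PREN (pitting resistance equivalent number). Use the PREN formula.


Apply the PREN formula: PREN = Cr + 3.3*Mo + 16*N
PREN = 15.0 + 3.3*4.2 + 16*0.24
PREN = 15.0 + 13.86 + 3.84 = 32.7

32.7


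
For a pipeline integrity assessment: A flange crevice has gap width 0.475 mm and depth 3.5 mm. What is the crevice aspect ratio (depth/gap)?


Aspect ratio = depth / gap
Ratio = 3.5 / 0.475 = 7.4

7.4


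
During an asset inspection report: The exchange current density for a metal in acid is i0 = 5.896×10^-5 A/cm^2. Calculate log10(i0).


i0 = 5.896×10^-5 A/cm^2
log10(i0) = -4.229

-4.229


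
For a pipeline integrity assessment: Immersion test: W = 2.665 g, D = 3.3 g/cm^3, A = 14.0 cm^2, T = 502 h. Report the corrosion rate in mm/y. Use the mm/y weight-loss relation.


Apply the mm/y weight-loss relation: CR = 87600 * W / (D * A * T)
Numerator: 87600 * 2.665 = 233454.0
Denominator: 3.3 * 14.0 * 502 = 23192.4
CR = 233454.0 / 23192.4 = 10.06597 mm/y

10.06597 mm/y


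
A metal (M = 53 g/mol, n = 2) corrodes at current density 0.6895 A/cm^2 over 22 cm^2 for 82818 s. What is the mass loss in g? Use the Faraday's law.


Apply Faraday's law: m = i*A*t*M / (n*F)
Total charge passed Q = i*A*t = 0.6895*22*82818 = 1256266.242 C
m = Q*M/(n*F) = 1256266.242*53/(2*96485) = 345.039 g

345.039 g


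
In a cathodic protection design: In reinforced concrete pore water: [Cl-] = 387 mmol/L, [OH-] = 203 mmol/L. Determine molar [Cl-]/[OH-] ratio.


Threshold parameter = [Cl-] / [OH-] (molar basis; both in mmol/L, so units cancel)
Ratio = 387 / 203 = 1.91

1.91


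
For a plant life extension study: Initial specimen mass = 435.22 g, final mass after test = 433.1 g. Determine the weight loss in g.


Weight loss = initial − final
WL = 435.22 − 433.1 = 2.12 g

2.12 g


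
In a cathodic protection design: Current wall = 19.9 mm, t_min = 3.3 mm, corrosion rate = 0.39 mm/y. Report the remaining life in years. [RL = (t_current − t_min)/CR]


Apply the remaining-life relation: RL = (t_current − t_min) / CR
RL = (19.9 − 3.3) / 0.39 = 16.6 / 0.39 = 42.6 years

42.6 years


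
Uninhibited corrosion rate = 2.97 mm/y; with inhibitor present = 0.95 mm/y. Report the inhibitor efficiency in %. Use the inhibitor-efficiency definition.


Apply the inhibitor-efficiency definition: IE = (CR_blank − CR_inh)/CR_blank × 100
IE = (2.97 − 0.95) / 2.97 × 100
IE = 2.02 / 2.97 × 100 = 68.0 %

68.0 %


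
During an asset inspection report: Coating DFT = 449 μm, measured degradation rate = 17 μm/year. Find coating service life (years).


Service life = thickness / degradation rate
Life = 449 / 17 = 26.4 years

26.4 years


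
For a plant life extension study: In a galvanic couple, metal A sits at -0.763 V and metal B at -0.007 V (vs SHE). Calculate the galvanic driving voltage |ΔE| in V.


Driving voltage is the absolute potential difference.
|ΔE| = |-0.763 − (-0.007)| = 0.756 V

0.756 V


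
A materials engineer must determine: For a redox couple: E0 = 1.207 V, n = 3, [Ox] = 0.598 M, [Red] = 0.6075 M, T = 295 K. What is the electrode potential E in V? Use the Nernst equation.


Apply the Nernst equation: E = E0 + (RT/nF)*ln([Ox]/[Red])
Step 1: RT/nF = 8.314*295/(3*96485) = 0.00847327 V
Step 2: [Ox]/[Red] = 0.598/0.6075 = 0.984362
Step 3: ln(0.984362) = -0.015762
Step 4: correction = 0.00847327 * -0.015762 = -0.0001 V
E = 1.207 + -0.0001 = 1.2069 V

1.2069 V


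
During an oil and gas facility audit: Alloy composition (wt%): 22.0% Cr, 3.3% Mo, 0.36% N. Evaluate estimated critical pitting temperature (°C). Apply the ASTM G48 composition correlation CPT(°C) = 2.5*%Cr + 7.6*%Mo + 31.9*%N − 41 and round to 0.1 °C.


Apply the ASTM G48 empirical CPT estimate: CPT(°C) = 2.5*%Cr + 7.6*%Mo + 31.9*%N − 41
2.5*22.0 = 55; 7.6*3.3 = 25.08; 31.9*0.36 = 11.484
CPT = 55 + 25.08 + 11.484 − 41 = 50.564 °C
Rounded to 0.1 °C: CPT ≈ 50.6 °C

50.6 °C


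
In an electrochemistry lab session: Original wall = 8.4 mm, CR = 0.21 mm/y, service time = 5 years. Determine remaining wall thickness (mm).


Remaining wall = original − CR × time
t = 8.4 − 0.21*5 = 8.4 − 1.05 = 7.35 mm

7.35 mm


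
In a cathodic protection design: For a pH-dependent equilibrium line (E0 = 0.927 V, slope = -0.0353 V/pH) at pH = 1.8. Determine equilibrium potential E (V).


Apply the Pourbaix line equation: E = E0 + slope*pH
E = 0.927 + (-0.0353)*1.8 = 0.927 + (-0.06354) = 0.86346 V
Rounded to 4 decimal places: E = 0.8635 V

0.8635 V


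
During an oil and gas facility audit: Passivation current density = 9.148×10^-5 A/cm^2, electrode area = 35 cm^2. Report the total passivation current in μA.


I = i_pass * A, then convert A → μA (×10^6)
I = 9.148×10^-5 * 35 * 10^6 = 3201.8 μA

3201.8 μA


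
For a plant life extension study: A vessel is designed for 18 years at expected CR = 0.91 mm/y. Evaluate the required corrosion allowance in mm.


Corrosion allowance = CR × design life
CA = 0.91 * 18 = 16.38 mm

16.38 mm


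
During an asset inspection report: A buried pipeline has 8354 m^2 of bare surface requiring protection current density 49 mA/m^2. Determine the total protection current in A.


I = area * current density, then convert mA → A (÷1000)
I = 8354 * 49 / 1000 = 409.35 A

409.35 A


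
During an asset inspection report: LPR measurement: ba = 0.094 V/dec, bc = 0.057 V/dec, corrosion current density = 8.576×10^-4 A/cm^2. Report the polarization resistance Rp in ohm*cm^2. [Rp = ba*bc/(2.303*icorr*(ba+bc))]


Apply the Stern-Geary equation: Rp = ba*bc / (2.303*icorr*(ba+bc))
ba*bc = 0.094*0.057 = 0.005358
ba+bc = 0.151; 2.303*icorr*(ba+bc) = 2.303*8.576×10^-4*0.151 = 2.9823297×10^-4
Rp = 0.005358 / 2.9823297×10^-4 = 17.97 ohm*cm^2

17.97 ohm*cm^2


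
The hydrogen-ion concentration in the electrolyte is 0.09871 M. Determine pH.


pH = −log10[H+]
pH = −log10(0.09871) = 1.01

1.01


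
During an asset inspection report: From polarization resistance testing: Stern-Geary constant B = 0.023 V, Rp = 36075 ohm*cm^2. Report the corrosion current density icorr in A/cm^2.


Apply the Stern-Geary relation: icorr = B / Rp
icorr = 0.023 / 36075 = 6.376×10^-7 A/cm^2

6.376×10^-7 A/cm^2


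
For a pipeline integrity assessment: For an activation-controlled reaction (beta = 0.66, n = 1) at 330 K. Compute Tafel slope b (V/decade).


Apply the Tafel slope relation: b = 2.303*R*T/(beta*n*F)
Numerator: 2.303 * 8.314 * 330 = 6318.56
Denominator: 0.66 * 1 * 96485 = 63680.1
b = 6318.56 / 63680.1 = 0.0992 V/decade

0.0992 V/decade


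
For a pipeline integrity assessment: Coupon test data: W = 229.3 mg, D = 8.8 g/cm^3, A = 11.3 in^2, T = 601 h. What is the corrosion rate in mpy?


Apply the mpy weight-loss relation: CR = 534 * W / (D * A * T)
Numerator: 534 * 229.3 = 122446.2
Denominator: 8.8 * 11.3 * 601 = 59763.44
CR = 122446.2 / 59763.44 = 2.04885 mpy

2.04885 mpy


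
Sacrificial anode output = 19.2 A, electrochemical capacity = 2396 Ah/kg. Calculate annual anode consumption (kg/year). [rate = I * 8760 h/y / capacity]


Annual consumption = current * hours per year / capacity
Rate = 19.2 * 8760 / 2396 = 70.2 kg/year

70.2 kg/year


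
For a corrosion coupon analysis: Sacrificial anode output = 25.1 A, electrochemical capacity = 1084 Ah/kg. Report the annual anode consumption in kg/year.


Annual consumption = current * hours per year / capacity
Rate = 25.1 * 8760 / 1084 = 202.8 kg/year

202.8 kg/year


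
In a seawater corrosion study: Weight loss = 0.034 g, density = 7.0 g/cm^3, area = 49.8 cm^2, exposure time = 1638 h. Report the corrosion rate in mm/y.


Apply the mm/y weight-loss relation: CR = 87600 * W / (D * A * T)
Numerator: 87600 * 0.034 = 2978.4
Denominator: 7.0 * 49.8 * 1638 = 571006.8
CR = 2978.4 / 571006.8 = 0.0052 mm/y

0.0052 mm/y


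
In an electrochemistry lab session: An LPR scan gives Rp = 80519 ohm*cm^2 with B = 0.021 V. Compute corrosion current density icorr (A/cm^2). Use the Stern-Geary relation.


Apply the Stern-Geary relation: icorr = B / Rp
icorr = 0.021 / 80519 = 2.608×10^-7 A/cm^2

2.608×10^-7 A/cm^2


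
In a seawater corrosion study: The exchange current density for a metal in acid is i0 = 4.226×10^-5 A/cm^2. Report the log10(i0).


i0 = 4.226×10^-5 A/cm^2
log10(i0) = -4.374

-4.374


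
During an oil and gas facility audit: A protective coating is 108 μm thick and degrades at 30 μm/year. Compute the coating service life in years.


Service life = thickness / degradation rate
Life = 108 / 30 = 3.6 years

3.6 years


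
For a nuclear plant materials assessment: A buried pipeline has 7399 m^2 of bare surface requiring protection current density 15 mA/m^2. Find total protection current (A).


I = area * current density, then convert mA → A (÷1000)
I = 7399 * 15 / 1000 = 110.99 A

110.99 A


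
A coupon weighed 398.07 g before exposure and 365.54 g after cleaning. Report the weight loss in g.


Weight loss = initial − final
WL = 398.07 − 365.54 = 32.53 g

32.53 g


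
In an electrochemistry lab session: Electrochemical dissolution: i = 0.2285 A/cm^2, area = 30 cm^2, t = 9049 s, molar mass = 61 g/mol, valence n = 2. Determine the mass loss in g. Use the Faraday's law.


Apply Faraday's law: m = i*A*t*M / (n*F)
Total charge passed Q = i*A*t = 0.2285*30*9049 = 62030.895 C
m = Q*M/(n*F) = 62030.895*61/(2*96485) = 19.609 g

19.609 g


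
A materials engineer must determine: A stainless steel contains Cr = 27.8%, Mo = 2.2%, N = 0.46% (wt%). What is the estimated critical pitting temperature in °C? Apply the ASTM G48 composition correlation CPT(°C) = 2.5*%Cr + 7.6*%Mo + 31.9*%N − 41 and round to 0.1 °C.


Apply the ASTM G48 empirical CPT estimate: CPT(°C) = 2.5*%Cr + 7.6*%Mo + 31.9*%N − 41
2.5*27.8 = 69.5; 7.6*2.2 = 16.72; 31.9*0.46 = 14.674
CPT = 69.5 + 16.72 + 14.674 − 41 = 59.894 °C
Rounded to 0.1 °C: CPT ≈ 59.9 °C

59.9 °C


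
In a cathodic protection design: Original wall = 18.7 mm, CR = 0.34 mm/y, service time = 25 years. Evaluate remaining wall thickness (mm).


Remaining wall = original − CR × time
t = 18.7 − 0.34*25 = 18.7 − 8.5 = 10.2 mm

10.2 mm


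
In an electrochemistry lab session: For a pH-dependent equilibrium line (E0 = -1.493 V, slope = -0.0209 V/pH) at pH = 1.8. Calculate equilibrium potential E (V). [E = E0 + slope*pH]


Apply the Pourbaix line equation: E = E0 + slope*pH
E = -1.493 + (-0.0209)*1.8 = -1.493 + (-0.03762) = -1.53062 V
Rounded to 3 decimal places: E = -1.531 V

-1.531 V


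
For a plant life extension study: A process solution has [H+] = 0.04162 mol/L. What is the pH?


pH = −log10[H+]
pH = −log10(0.04162) = 1.38

1.38


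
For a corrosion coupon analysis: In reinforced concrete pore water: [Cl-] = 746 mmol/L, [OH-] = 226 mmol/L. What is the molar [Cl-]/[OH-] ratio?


Threshold parameter = [Cl-] / [OH-] (molar basis; both in mmol/L, so units cancel)
Ratio = 746 / 226 = 3.3

3.3


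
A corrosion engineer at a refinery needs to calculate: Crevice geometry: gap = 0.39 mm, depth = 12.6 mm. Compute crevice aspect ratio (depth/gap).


Aspect ratio = depth / gap
Ratio = 12.6 / 0.39 = 32.3

32.3


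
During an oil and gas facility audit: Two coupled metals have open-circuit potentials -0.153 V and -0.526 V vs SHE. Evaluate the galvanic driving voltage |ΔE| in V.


Driving voltage is the absolute potential difference.
|ΔE| = |-0.153 − (-0.526)| = 0.373 V

0.373 V


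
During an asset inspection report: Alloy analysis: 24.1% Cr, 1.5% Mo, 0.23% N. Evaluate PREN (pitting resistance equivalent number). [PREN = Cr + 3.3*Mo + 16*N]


Apply the PREN formula: PREN = Cr + 3.3*Mo + 16*N
PREN = 24.1 + 3.3*1.5 + 16*0.23
PREN = 24.1 + 4.95 + 3.68 = 32.73

32.73


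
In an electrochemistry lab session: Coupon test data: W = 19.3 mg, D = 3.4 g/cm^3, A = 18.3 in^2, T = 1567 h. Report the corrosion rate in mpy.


Apply the mpy weight-loss relation: CR = 534 * W / (D * A * T)
Numerator: 534 * 19.3 = 10306.2
Denominator: 3.4 * 18.3 * 1567 = 97498.74
CR = 10306.2 / 97498.74 = 0.10571 mpy

0.10571 mpy


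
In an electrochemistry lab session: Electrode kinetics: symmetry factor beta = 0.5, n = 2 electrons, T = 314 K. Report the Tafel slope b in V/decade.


Apply the Tafel slope relation: b = 2.303*R*T/(beta*n*F)
Numerator: 2.303 * 8.314 * 314 = 6012.2
Denominator: 0.5 * 2 * 96485 = 96485.0
b = 6012.2 / 96485.0 = 0.0623 V/decade

0.0623 V/decade


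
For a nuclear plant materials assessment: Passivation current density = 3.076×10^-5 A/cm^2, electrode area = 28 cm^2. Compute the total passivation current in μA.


I = i_pass * A, then convert A → μA (×10^6)
I = 3.076×10^-5 * 28 * 10^6 = 861.28 μA

861.28 μA


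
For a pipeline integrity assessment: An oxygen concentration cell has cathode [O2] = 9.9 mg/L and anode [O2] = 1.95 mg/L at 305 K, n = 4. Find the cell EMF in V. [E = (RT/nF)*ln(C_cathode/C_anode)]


Apply the Nernst concentration-cell relation: E = (RT/nF)*ln(C_cathode/C_anode)
RT/nF = 8.314*305/(4*96485) = 0.00657037 V
ln(9.9/1.95) = 1.62471
E = 0.00657037 * 1.62471 = 0.01067 V

0.01067 V


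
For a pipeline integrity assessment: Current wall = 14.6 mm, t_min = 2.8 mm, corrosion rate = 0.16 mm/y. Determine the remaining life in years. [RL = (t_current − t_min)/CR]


Apply the remaining-life relation: RL = (t_current − t_min) / CR
RL = (14.6 − 2.8) / 0.16 = 11.8 / 0.16 = 73.8 years

73.8 years


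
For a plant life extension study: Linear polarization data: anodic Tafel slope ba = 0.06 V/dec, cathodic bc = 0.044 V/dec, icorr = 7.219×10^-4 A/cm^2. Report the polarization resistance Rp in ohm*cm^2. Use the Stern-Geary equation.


Apply the Stern-Geary equation: Rp = ba*bc / (2.303*icorr*(ba+bc))
ba*bc = 0.06*0.044 = 0.00264
ba+bc = 0.104; 2.303*icorr*(ba+bc) = 2.303*7.219×10^-4*0.104 = 1.7290371×10^-4
Rp = 0.00264 / 1.7290371×10^-4 = 15.3 ohm*cm^2

15.3 ohm*cm^2


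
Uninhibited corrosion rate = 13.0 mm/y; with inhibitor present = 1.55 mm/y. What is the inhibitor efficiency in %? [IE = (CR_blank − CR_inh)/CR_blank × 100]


Apply the inhibitor-efficiency definition: IE = (CR_blank − CR_inh)/CR_blank × 100
IE = (13.0 − 1.55) / 13.0 × 100
IE = 11.45 / 13.0 × 100 = 88.1 %

88.1 %


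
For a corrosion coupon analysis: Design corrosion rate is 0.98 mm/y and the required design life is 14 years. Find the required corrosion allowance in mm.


Corrosion allowance = CR × design life
CA = 0.98 * 14 = 13.72 mm

13.72 mm


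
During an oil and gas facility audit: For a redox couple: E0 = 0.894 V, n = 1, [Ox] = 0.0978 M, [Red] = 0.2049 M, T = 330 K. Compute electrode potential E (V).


Apply the Nernst equation: E = E0 + (RT/nF)*ln([Ox]/[Red])
Step 1: RT/nF = 8.314*330/(1*96485) = 0.02843572 V
Step 2: [Ox]/[Red] = 0.0978/0.2049 = 0.477306
Step 3: ln(0.477306) = -0.739597
Step 4: correction = 0.02843572 * -0.739597 = -0.021 V
E = 0.894 + -0.021 = 0.873 V

0.873 V


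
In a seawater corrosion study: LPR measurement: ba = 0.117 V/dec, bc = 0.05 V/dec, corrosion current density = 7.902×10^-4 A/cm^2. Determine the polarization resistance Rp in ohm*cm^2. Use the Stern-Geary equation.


Apply the Stern-Geary equation: Rp = ba*bc / (2.303*icorr*(ba+bc))
ba*bc = 0.117*0.05 = 0.00585
ba+bc = 0.167; 2.303*icorr*(ba+bc) = 2.303*7.902×10^-4*0.167 = 3.0391171×10^-4
Rp = 0.00585 / 3.0391171×10^-4 = 19.2 ohm*cm^2

19.2 ohm*cm^2


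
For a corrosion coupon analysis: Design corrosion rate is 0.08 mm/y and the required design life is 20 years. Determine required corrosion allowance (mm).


Corrosion allowance = CR × design life
CA = 0.08 * 20 = 1.6 mm

1.6 mm


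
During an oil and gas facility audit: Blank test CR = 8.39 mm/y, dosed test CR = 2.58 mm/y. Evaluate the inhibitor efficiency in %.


Apply the inhibitor-efficiency definition: IE = (CR_blank − CR_inh)/CR_blank × 100
IE = (8.39 − 2.58) / 8.39 × 100
IE = 5.81 / 8.39 × 100 = 69.2 %

69.2 %


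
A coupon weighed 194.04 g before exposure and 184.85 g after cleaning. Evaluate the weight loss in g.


Weight loss = initial − final
WL = 194.04 − 184.85 = 9.19 g

9.19 g


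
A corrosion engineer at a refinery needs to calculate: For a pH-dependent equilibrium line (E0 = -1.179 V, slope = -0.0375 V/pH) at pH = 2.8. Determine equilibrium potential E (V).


Apply the Pourbaix line equation: E = E0 + slope*pH
E = -1.179 + (-0.0375)*2.8 = -1.179 + (-0.105) = -1.284 V
Rounded to 3 decimal places: E = -1.284 V

-1.284 V


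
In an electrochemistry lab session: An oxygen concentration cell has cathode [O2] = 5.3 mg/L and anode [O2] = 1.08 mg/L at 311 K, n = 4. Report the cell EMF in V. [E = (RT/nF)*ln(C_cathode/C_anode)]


Apply the Nernst concentration-cell relation: E = (RT/nF)*ln(C_cathode/C_anode)
RT/nF = 8.314*311/(4*96485) = 0.00669963 V
ln(5.3/1.08) = 1.59075
E = 0.00669963 * 1.59075 = 0.01066 V

0.01066 V


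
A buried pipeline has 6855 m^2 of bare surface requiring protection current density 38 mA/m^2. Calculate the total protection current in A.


I = area * current density, then convert mA → A (÷1000)
I = 6855 * 38 / 1000 = 260.49 A

260.49 A


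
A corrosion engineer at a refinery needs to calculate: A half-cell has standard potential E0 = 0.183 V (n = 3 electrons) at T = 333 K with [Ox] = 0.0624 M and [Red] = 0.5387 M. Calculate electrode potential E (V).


Apply the Nernst equation: E = E0 + (RT/nF)*ln([Ox]/[Red])
Step 1: RT/nF = 8.314*333/(3*96485) = 0.00956474 V
Step 2: [Ox]/[Red] = 0.0624/0.5387 = 0.115834
Step 3: ln(0.115834) = -2.155597
Step 4: correction = 0.00956474 * -2.155597 = -0.021 V
E = 0.183 + -0.021 = 0.162 V

0.162 V


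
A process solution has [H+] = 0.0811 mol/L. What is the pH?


pH = −log10[H+]
pH = −log10(0.0811) = 1.09

1.09


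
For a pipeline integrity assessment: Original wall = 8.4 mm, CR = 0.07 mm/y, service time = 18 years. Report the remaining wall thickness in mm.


Remaining wall = original − CR × time
t = 8.4 − 0.07*18 = 8.4 − 1.26 = 7.14 mm

7.14 mm


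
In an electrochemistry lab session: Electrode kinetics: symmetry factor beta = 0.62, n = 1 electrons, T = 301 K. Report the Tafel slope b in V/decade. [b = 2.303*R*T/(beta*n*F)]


Apply the Tafel slope relation: b = 2.303*R*T/(beta*n*F)
Numerator: 2.303 * 8.314 * 301 = 5763.29
Denominator: 0.62 * 1 * 96485 = 59820.7
b = 5763.29 / 59820.7 = 0.096 V/decade

0.096 V/decade


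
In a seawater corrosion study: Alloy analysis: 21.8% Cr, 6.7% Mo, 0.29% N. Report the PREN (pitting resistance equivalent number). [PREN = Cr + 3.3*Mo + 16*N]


Apply the PREN formula: PREN = Cr + 3.3*Mo + 16*N
PREN = 21.8 + 3.3*6.7 + 16*0.29
PREN = 21.8 + 22.11 + 4.64 = 48.55

48.55


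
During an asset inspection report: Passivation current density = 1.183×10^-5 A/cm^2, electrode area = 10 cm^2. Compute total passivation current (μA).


I = i_pass * A, then convert A → μA (×10^6)
I = 1.183×10^-5 * 10 * 10^6 = 118.3 μA

118.3 μA


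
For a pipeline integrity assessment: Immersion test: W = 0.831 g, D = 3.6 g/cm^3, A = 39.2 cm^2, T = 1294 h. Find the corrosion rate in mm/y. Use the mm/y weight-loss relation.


Apply the mm/y weight-loss relation: CR = 87600 * W / (D * A * T)
Numerator: 87600 * 0.831 = 72795.6
Denominator: 3.6 * 39.2 * 1294 = 182609.28
CR = 72795.6 / 182609.28 = 0.398641 mm/y

0.398641 mm/y


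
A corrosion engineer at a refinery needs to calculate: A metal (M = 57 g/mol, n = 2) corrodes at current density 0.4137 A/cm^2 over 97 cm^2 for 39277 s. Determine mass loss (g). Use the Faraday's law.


Apply Faraday's law: m = i*A*t*M / (n*F)
Total charge passed Q = i*A*t = 0.4137*97*39277 = 1576142.8053 C
m = Q*M/(n*F) = 1576142.8053*57/(2*96485) = 465.56532 g

465.56532 g


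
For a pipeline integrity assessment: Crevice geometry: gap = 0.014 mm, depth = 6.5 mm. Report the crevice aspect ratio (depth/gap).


Aspect ratio = depth / gap
Ratio = 6.5 / 0.014 = 464.3

464.3


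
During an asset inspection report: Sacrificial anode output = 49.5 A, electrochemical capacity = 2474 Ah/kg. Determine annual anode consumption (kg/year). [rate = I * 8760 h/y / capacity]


Annual consumption = current * hours per year / capacity
Rate = 49.5 * 8760 / 2474 = 175.3 kg/year

175.3 kg/year


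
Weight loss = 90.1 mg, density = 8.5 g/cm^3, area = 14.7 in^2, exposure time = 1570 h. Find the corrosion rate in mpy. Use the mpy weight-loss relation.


Apply the mpy weight-loss relation: CR = 534 * W / (D * A * T)
Numerator: 534 * 90.1 = 48113.4
Denominator: 8.5 * 14.7 * 1570 = 196171.5
CR = 48113.4 / 196171.5 = 0.245 mpy

0.245 mpy


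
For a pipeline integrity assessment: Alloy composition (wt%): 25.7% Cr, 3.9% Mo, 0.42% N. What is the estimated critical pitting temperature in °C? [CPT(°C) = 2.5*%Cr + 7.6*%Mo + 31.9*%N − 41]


Apply the ASTM G48 empirical CPT estimate: CPT(°C) = 2.5*%Cr + 7.6*%Mo + 31.9*%N − 41
2.5*25.7 = 64.25; 7.6*3.9 = 29.64; 31.9*0.42 = 13.398
CPT = 64.25 + 29.64 + 13.398 − 41 = 66.288 °C
Rounded to 0.1 °C: CPT ≈ 66.3 °C

66.3 °C


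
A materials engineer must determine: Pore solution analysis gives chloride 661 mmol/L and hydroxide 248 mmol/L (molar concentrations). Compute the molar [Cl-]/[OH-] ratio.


Threshold parameter = [Cl-] / [OH-] (molar basis; both in mmol/L, so units cancel)
Ratio = 661 / 248 = 2.67

2.67
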